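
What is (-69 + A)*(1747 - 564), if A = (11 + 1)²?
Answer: 88725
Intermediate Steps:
A = 144 (A = 12² = 144)
(-69 + A)*(1747 - 564) = (-69 + 144)*(1747 - 564) = 75*1183 = 88725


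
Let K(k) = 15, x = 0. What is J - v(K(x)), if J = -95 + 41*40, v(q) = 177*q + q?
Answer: -1125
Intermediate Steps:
v(q) = 178*q
J = 1545 (J = -95 + 1640 = 1545)
J - v(K(x)) = 1545 - 178*15 = 1545 - 1*2670 = 1545 - 2670 = -1125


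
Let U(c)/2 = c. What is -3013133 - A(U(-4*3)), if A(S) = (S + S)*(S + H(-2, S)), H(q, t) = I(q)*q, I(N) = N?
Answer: -3014093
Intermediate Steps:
U(c) = 2*c
H(q, t) = q² (H(q, t) = q*q = q²)
A(S) = 2*S*(4 + S) (A(S) = (S + S)*(S + (-2)²) = (2*S)*(S + 4) = (2*S)*(4 + S) = 2*S*(4 + S))
-3013133 - A(U(-4*3)) = -3013133 - 2*2*(-4*3)*(4 + 2*(-4*3)) = -3013133 - 2*2*(-12)*(4 + 2*(-12)) = -3013133 - 2*(-24)*(4 - 24) = -3013133 - 2*(-24)*(-20) = -3013133 - 1*960 = -3013133 - 960 = -3014093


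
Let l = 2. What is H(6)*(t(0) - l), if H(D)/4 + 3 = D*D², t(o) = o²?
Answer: -1704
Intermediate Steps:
H(D) = -12 + 4*D³ (H(D) = -12 + 4*(D*D²) = -12 + 4*D³)
H(6)*(t(0) - l) = (-12 + 4*6³)*(0² - 1*2) = (-12 + 4*216)*(0 - 2) = (-12 + 864)*(-2) = 852*(-2) = -1704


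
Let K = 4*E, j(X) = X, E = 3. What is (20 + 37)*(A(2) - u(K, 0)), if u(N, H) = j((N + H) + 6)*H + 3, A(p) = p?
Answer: -57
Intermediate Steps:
K = 12 (K = 4*3 = 12)
u(N, H) = 3 + H*(6 + H + N) (u(N, H) = ((N + H) + 6)*H + 3 = ((H + N) + 6)*H + 3 = (6 + H + N)*H + 3 = H*(6 + H + N) + 3 = 3 + H*(6 + H + N))
(20 + 37)*(A(2) - u(K, 0)) = (20 + 37)*(2 - (3 + 0*(6 + 0 + 12))) = 57*(2 - (3 + 0*18)) = 57*(2 - (3 + 0)) = 57*(2 - 1*3) = 57*(2 - 3) = 57*(-1) = -57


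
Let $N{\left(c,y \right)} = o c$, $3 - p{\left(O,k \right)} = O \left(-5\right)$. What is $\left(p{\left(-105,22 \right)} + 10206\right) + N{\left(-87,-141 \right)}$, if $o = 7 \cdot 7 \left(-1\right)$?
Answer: $13947$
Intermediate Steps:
$o = -49$ ($o = 49 \left(-1\right) = -49$)
$p{\left(O,k \right)} = 3 + 5 O$ ($p{\left(O,k \right)} = 3 - O \left(-5\right) = 3 - - 5 O = 3 + 5 O$)
$N{\left(c,y \right)} = - 49 c$
$\left(p{\left(-105,22 \right)} + 10206\right) + N{\left(-87,-141 \right)} = \left(\left(3 + 5 \left(-105\right)\right) + 10206\right) - -4263 = \left(\left(3 - 525\right) + 10206\right) + 4263 = \left(-522 + 10206\right) + 4263 = 9684 + 4263 = 13947$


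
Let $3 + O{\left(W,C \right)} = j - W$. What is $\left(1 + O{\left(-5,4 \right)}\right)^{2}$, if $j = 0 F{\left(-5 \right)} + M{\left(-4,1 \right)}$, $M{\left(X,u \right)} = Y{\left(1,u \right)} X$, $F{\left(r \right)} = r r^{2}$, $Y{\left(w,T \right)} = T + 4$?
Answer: $289$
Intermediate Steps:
$Y{\left(w,T \right)} = 4 + T$
$F{\left(r \right)} = r^{3}$
$M{\left(X,u \right)} = X \left(4 + u\right)$ ($M{\left(X,u \right)} = \left(4 + u\right) X = X \left(4 + u\right)$)
$j = -20$ ($j = 0 \left(-5\right)^{3} - 4 \left(4 + 1\right) = 0 \left(-125\right) - 20 = 0 - 20 = -20$)
$O{\left(W,C \right)} = -23 - W$ ($O{\left(W,C \right)} = -3 - \left(20 + W\right) = -23 - W$)
$\left(1 + O{\left(-5,4 \right)}\right)^{2} = \left(1 - 18\right)^{2} = \left(-17\right)^{2} = 289$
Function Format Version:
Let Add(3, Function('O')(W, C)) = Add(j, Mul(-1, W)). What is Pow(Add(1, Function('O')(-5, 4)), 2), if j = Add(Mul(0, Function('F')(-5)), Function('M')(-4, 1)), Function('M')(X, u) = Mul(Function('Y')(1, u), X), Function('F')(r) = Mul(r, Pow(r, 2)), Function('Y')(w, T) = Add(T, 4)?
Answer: 289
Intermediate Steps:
Function('Y')(w, T) = Add(4, T)
Function('F')(r) = Pow(r, 3)
Function('M')(X, u) = Mul(X, Add(4, u)) (Function('M')(X, u) = Mul(Add(4, u), X) = Mul(X, Add(4, u)))
j = -20 (j = Add(Mul(0, Pow(-5, 3)), Mul(-4, Add(4, 1))) = Add(Mul(0, -125), Mul(-4, 5)) = Add(0, -20) = -20)
Function('O')(W, C) = Add(-23, Mul(-1, W)) (Function('O')(W, C) = Add(-3, Add(-20, Mul(-1, W))) = Add(-23, Mul(-1, W)))
Pow(Add(1, Function('O')(-5, 4)), 2) = Pow(Add(1, Add(-23, Mul(-1, -5))), 2) = Pow(Add(1, Add(-23, 5)), 2) = Pow(Add(1, -18), 2) = Pow(-17, 2) = 289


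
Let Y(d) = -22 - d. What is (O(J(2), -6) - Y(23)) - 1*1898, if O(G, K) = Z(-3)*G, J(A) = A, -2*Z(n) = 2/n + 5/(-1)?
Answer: -5542/3 ≈ -1847.3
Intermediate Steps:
Z(n) = 5/2 - 1/n (Z(n) = -(2/n + 5/(-1))/2 = -(2/n + 5*(-1))/2 = -(2/n - 5)/2 = -(-5 + 2/n)/2 = 5/2 - 1/n)
O(G, K) = 17*G/6 (O(G, K) = (5/2 - 1/(-3))*G = (5/2 - 1*(-⅓))*G = (5/2 + ⅓)*G = 17*G/6)
(O(J(2), -6) - Y(23)) - 1*1898 = ((17/6)*2 - (-22 - 1*23)) - 1*1898 = (17/3 - (-22 - 23)) - 1898 = (17/3 - 1*(-45)) - 1898 = (17/3 + 45) - 1898 = 152/3 - 1898 = -5542/3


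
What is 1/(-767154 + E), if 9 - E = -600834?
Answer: -1/166311 ≈ -6.0128e-6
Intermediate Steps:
E = 600843 (E = 9 - 1*(-600834) = 9 + 600834 = 600843)
1/(-767154 + E) = 1/(-767154 + 600843) = 1/(-166311) = -1/166311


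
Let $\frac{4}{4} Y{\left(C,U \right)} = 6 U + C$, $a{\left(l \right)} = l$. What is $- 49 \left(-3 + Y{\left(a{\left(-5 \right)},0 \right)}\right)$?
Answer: $392$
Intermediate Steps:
$Y{\left(C,U \right)} = C + 6 U$ ($Y{\left(C,U \right)} = 6 U + C = C + 6 U$)
$- 49 \left(-3 + Y{\left(a{\left(-5 \right)},0 \right)}\right) = - 49 \left(-3 + \left(-5 + 6 \cdot 0\right)\right) = - 49 \left(-3 + \left(-5 + 0\right)\right) = - 49 \left(-3 - 5\right) = \left(-49\right) \left(-8\right) = 392$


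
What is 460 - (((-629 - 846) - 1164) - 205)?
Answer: 3304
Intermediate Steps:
460 - (((-629 - 846) - 1164) - 205) = 460 - ((-1475 - 1164) - 205) = 460 - (-2639 - 205) = 460 - 1*(-2844) = 460 + 2844 = 3304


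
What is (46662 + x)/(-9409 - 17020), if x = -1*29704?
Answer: -16958/26429 ≈ -0.64164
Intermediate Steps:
x = -29704
(46662 + x)/(-9409 - 17020) = (46662 - 29704)/(-9409 - 17020) = 16958/(-26429) = 16958*(-1/26429) = -16958/26429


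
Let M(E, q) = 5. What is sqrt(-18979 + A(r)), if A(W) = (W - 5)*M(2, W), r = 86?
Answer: I*sqrt(18574) ≈ 136.29*I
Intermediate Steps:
A(W) = -25 + 5*W (A(W) = (W - 5)*5 = (-5 + W)*5 = -25 + 5*W)
sqrt(-18979 + A(r)) = sqrt(-18979 + (-25 + 5*86)) = sqrt(-18979 + (-25 + 430)) = sqrt(-18979 + 405) = sqrt(-18574) = I*sqrt(18574)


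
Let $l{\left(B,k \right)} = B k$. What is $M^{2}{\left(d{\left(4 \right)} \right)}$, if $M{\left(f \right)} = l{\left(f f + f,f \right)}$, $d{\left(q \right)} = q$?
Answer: $6400$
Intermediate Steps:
$M{\left(f \right)} = f \left(f + f^{2}\right)$ ($M{\left(f \right)} = \left(f f + f\right) f = \left(f^{2} + f\right) f = \left(f + f^{2}\right) f = f \left(f + f^{2}\right)$)
$M^{2}{\left(d{\left(4 \right)} \right)} = \left(4^{2} \left(1 + 4\right)\right)^{2} = \left(16 \cdot 5\right)^{2} = 80^{2} = 6400$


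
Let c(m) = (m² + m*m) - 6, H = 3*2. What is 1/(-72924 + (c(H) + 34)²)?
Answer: -1/62924 ≈ -1.5892e-5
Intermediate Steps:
H = 6
c(m) = -6 + 2*m² (c(m) = (m² + m²) - 6 = 2*m² - 6 = -6 + 2*m²)
1/(-72924 + (c(H) + 34)²) = 1/(-72924 + ((-6 + 2*6²) + 34)²) = 1/(-72924 + ((-6 + 2*36) + 34)²) = 1/(-72924 + ((-6 + 72) + 34)²) = 1/(-72924 + (66 + 34)²) = 1/(-72924 + 100²) = 1/(-72924 + 10000) = 1/(-62924) = -1/62924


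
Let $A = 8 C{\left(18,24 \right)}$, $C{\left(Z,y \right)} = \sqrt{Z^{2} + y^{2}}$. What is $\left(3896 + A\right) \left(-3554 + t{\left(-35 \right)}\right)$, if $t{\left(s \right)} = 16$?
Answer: $-14633168$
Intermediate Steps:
$A = 240$ ($A = 8 \sqrt{18^{2} + 24^{2}} = 8 \sqrt{324 + 576} = 8 \sqrt{900} = 8 \cdot 30 = 240$)
$\left(3896 + A\right) \left(-3554 + t{\left(-35 \right)}\right) = \left(3896 + 240\right) \left(-3554 + 16\right) = 4136 \left(-3538\right) = -14633168$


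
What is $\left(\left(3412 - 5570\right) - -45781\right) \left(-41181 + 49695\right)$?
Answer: $371406222$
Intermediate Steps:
$\left(\left(3412 - 5570\right) - -45781\right) \left(-41181 + 49695\right) = \left(-2158 + 45781\right) 8514 = 43623 \cdot 8514 = 371406222$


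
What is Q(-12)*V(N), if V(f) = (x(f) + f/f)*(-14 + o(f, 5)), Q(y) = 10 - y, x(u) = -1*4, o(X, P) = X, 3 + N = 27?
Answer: -660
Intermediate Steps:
N = 24 (N = -3 + 27 = 24)
x(u) = -4
V(f) = 42 - 3*f (V(f) = (-4 + f/f)*(-14 + f) = (-4 + 1)*(-14 + f) = -3*(-14 + f) = 42 - 3*f)
Q(-12)*V(N) = (10 - 1*(-12))*(42 - 3*24) = (10 + 12)*(42 - 72) = 22*(-30) = -660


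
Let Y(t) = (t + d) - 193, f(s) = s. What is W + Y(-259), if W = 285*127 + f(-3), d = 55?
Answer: 35795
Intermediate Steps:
Y(t) = -138 + t (Y(t) = (t + 55) - 193 = (55 + t) - 193 = -138 + t)
W = 36192 (W = 285*127 - 3 = 36195 - 3 = 36192)
W + Y(-259) = 36192 + (-138 - 259) = 36192 - 397 = 35795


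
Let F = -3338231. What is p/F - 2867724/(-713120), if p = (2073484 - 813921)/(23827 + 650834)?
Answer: 1614653323204291681/401517627909111480 ≈ 4.0214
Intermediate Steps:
p = 1259563/674661 ≈ 1.8670
p/F - 2867724/(-713120) = (1259563/674661)/(-3338231) - 2867724/(-713120) = (1259563/674661)*(-1/3338231) - 2867724*(-1/713120) = -1259563/2252174264691 + 716931/178280 = 1614653323204291681/401517627909111480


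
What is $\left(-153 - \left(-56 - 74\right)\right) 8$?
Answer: $-184$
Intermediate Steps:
$\left(-153 - \left(-56 - 74\right)\right) 8 = \left(-153 - -130\right) 8 = \left(-153 + 130\right) 8 = \left(-23\right) 8 = -184$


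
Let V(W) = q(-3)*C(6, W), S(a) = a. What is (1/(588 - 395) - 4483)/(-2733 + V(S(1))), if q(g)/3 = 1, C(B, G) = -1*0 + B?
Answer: 288406/174665 ≈ 1.6512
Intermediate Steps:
C(B, G) = B (C(B, G) = 0 + B = B)
q(g) = 3 (q(g) = 3*1 = 3)
V(W) = 18 (V(W) = 3*6 = 18)
(1/(588 - 395) - 4483)/(-2733 + V(S(1))) = (1/(588 - 395) - 4483)/(-2733 + 18) = (1/193 - 4483)/(-2715) = (1/193 - 4483)*(-1/2715) = -865218/193*(-1/2715) = 288406/174665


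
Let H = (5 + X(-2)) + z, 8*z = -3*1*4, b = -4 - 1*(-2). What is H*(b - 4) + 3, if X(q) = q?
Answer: -6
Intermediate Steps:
b = -2 (b = -4 + 2 = -2)
z = -3/2 (z = (-3*1*4)/8 = (-3*4)/8 = (⅛)*(-12) = -3/2 ≈ -1.5000)
H = 3/2 (H = (5 - 2) - 3/2 = 3 - 3/2 = 3/2 ≈ 1.5000)
H*(b - 4) + 3 = 3*(-2 - 4)/2 + 3 = (3/2)*(-6) + 3 = -9 + 3 = -6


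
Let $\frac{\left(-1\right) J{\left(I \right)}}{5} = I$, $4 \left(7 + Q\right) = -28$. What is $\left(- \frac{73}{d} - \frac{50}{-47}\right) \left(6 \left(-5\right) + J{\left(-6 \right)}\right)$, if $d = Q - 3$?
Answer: $0$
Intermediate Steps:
$Q = -14$ ($Q = -7 + \frac{1}{4} \left(-28\right) = -7 - 7 = -14$)
$J{\left(I \right)} = - 5 I$
$d = -17$ ($d = -14 - 3 = -17$)
$\left(- \frac{73}{d} - \frac{50}{-47}\right) \left(6 \left(-5\right) + J{\left(-6 \right)}\right) = \left(- \frac{73}{-17} - \frac{50}{-47}\right) \left(6 \left(-5\right) - -30\right) = \left(\left(-73\right) \left(- \frac{1}{17}\right) - - \frac{50}{47}\right) \left(-30 + 30\right) = \left(\frac{73}{17} + \frac{50}{47}\right) 0 = \frac{4281}{799} \cdot 0 = 0$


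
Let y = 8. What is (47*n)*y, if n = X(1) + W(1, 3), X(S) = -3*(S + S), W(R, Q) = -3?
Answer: -3384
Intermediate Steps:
X(S) = -6*S
n = -9 (n = -6*1 - 3 = -6 - 3 = -9)
(47*n)*y = (47*(-9))*8 = -423*8 = -3384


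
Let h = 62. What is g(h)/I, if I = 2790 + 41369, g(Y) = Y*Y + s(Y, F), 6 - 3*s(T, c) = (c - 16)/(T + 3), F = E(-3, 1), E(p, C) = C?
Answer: 49999/574067 ≈ 0.087096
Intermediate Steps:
F = 1
s(T, c) = 2 - (-16 + c)/(3*(3 + T)) (s(T, c) = 2 - (c - 16)/(3*(T + 3)) = 2 - (-16 + c)/(3*(3 + T)))
g(Y) = Y² + (33 + 6*Y)/(3*(3 + Y)) (g(Y) = Y*Y + (34 - 1*1 + 6*Y)/(3*(3 + Y)) = Y² + (34 - 1 + 6*Y)/(3*(3 + Y)) = Y² + (33 + 6*Y)/(3*(3 + Y)))
I = 44159
g(h)/I = ((11 + 2*62 + 62²*(3 + 62))/(3 + 62))/44159 = ((11 + 124 + 3844*65)/65)*(1/44159) = ((11 + 124 + 249860)/65)*(1/44159) = ((1/65)*249995)*(1/44159) = (49999/13)*(1/44159) = 49999/574067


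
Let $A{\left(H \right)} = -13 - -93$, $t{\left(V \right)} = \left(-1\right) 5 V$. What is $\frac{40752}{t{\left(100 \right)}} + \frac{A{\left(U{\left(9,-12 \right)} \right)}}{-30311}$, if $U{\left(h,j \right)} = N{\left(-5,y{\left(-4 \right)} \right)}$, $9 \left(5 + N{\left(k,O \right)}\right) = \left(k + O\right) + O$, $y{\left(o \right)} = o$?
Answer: $- \frac{308818468}{3788875} \approx -81.507$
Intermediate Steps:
$N{\left(k,O \right)} = -5 + \frac{k}{9} + \frac{2 O}{9}$ ($N{\left(k,O \right)} = -5 + \frac{\left(k + O\right) + O}{9} = -5 + \frac{\left(O + k\right) + O}{9} = -5 + \frac{k + 2 O}{9} = -5 + \left(\frac{k}{9} + \frac{2 O}{9}\right) = -5 + \frac{k}{9} + \frac{2 O}{9}$)
$t{\left(V \right)} = - 5 V$
$U{\left(h,j \right)} = - \frac{58}{9}$ ($U{\left(h,j \right)} = -5 + \frac{1}{9} \left(-5\right) + \frac{2}{9} \left(-4\right) = -5 - \frac{5}{9} - \frac{8}{9} = - \frac{58}{9}$)
$A{\left(H \right)} = 80$ ($A{\left(H \right)} = -13 + 93 = 80$)
$\frac{40752}{t{\left(100 \right)}} + \frac{A{\left(U{\left(9,-12 \right)} \right)}}{-30311} = \frac{40752}{\left(-5\right) 100} + \frac{80}{-30311} = \frac{40752}{-500} + 80 \left(- \frac{1}{30311}\right) = 40752 \left(- \frac{1}{500}\right) - \frac{80}{30311} = - \frac{10188}{125} - \frac{80}{30311} = - \frac{308818468}{3788875}$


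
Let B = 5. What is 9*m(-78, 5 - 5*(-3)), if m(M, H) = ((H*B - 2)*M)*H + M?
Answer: -1376622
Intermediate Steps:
m(M, H) = M + H*M*(-2 + 5*H) (m(M, H) = ((H*5 - 2)*M)*H + M = ((5*H - 2)*M)*H + M = ((-2 + 5*H)*M)*H + M = (M*(-2 + 5*H))*H + M = H*M*(-2 + 5*H) + M = M + H*M*(-2 + 5*H))
9*m(-78, 5 - 5*(-3)) = 9*(-78*(1 - 2*(5 - 5*(-3)) + 5*(5 - 5*(-3))²)) = 9*(-78*(1 - 2*(5 + 15) + 5*(5 + 15)²)) = 9*(-78*(1 - 2*20 + 5*20²)) = 9*(-78*(1 - 40 + 5*400)) = 9*(-78*(1 - 40 + 2000)) = 9*(-78*1961) = 9*(-152958) = -1376622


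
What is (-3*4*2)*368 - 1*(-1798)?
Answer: -7034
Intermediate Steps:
(-3*4*2)*368 - 1*(-1798) = -12*2*368 + 1798 = -24*368 + 1798 = -8832 + 1798 = -7034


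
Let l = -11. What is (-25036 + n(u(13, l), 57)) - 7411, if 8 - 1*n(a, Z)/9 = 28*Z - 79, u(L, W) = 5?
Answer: -46028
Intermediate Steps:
n(a, Z) = 783 - 252*Z (n(a, Z) = 72 - 9*(28*Z - 79) = 72 - 9*(-79 + 28*Z) = 72 + (711 - 252*Z) = 783 - 252*Z)
(-25036 + n(u(13, l), 57)) - 7411 = (-25036 + (783 - 252*57)) - 7411 = (-25036 + (783 - 14364)) - 7411 = (-25036 - 13581) - 7411 = -38617 - 7411 = -46028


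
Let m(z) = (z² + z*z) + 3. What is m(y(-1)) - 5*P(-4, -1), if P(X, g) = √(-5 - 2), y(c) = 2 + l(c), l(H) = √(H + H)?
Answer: 7 - 5*I*√7 + 8*I*√2 ≈ 7.0 - 1.915*I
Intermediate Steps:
l(H) = √2*√H (l(H) = √(2*H) = √2*√H)
y(c) = 2 + √2*√c
P(X, g) = I*√7 (P(X, g) = √(-7) = I*√7)
m(z) = 3 + 2*z² (m(z) = (z² + z²) + 3 = 2*z² + 3 = 3 + 2*z²)
m(y(-1)) - 5*P(-4, -1) = (3 + 2*(2 + √2*√(-1))²) - 5*I*√7 = (3 + 2*(2 + √2*I)²) - 5*I*√7 = (3 + 2*(2 + I*√2)²) - 5*I*√7 = 3 + 2*(2 + I*√2)² - 5*I*√7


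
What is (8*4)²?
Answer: 1024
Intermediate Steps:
(8*4)² = 32² = 1024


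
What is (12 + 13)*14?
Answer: 350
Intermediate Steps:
(12 + 13)*14 = 25*14 = 350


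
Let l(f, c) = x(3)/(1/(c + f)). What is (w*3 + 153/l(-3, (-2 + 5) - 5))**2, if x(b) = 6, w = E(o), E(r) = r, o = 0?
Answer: 2601/100 ≈ 26.010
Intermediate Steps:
w = 0
l(f, c) = 6*c + 6*f (l(f, c) = 6/(1/(c + f)) = 6*(c + f) = 6*c + 6*f)
(w*3 + 153/l(-3, (-2 + 5) - 5))**2 = (0*3 + 153/(6*((-2 + 5) - 5) + 6*(-3)))**2 = (0 + 153/(6*(3 - 5) - 18))**2 = (0 + 153/(6*(-2) - 18))**2 = (0 + 153/(-12 - 18))**2 = (0 + 153/(-30))**2 = (0 + 153*(-1/30))**2 = (0 - 51/10)**2 = (-51/10)**2 = 2601/100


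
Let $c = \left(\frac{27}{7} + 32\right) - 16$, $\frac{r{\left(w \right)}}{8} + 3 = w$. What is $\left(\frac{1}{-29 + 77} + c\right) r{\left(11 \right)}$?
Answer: $\frac{26716}{21} \approx 1272.2$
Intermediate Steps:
$r{\left(w \right)} = -24 + 8 w$
$c = \frac{139}{7}$ ($c = \left(27 \cdot \frac{1}{7} + 32\right) - 16 = \left(\frac{27}{7} + 32\right) - 16 = \frac{251}{7} - 16 = \frac{139}{7} \approx 19.857$)
$\left(\frac{1}{-29 + 77} + c\right) r{\left(11 \right)} = \left(\frac{1}{-29 + 77} + \frac{139}{7}\right) \left(-24 + 8 \cdot 11\right) = \left(\frac{1}{48} + \frac{139}{7}\right) \left(-24 + 88\right) = \left(\frac{1}{48} + \frac{139}{7}\right) 64 = \frac{6679}{336} \cdot 64 = \frac{26716}{21}$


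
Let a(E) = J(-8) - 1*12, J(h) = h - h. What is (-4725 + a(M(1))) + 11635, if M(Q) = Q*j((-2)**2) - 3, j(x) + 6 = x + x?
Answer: 6898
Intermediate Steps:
J(h) = 0
j(x) = -6 + 2*x (j(x) = -6 + (x + x) = -6 + 2*x)
M(Q) = -3 + 2*Q (M(Q) = Q*(-6 + 2*(-2)**2) - 3 = Q*(-6 + 2*4) - 3 = Q*(-6 + 8) - 3 = Q*2 - 3 = 2*Q - 3 = -3 + 2*Q)
a(E) = -12 (a(E) = 0 - 1*12 = 0 - 12 = -12)
(-4725 + a(M(1))) + 11635 = (-4725 - 12) + 11635 = -4737 + 11635 = 6898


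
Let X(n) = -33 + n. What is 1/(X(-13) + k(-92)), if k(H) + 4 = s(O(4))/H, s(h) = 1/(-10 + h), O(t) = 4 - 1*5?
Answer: -1012/50599 ≈ -0.020000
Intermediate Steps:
O(t) = -1 (O(t) = 4 - 5 = -1)
k(H) = -4 - 1/(11*H) (k(H) = -4 + 1/((-10 - 1)*H) = -4 + 1/((-11)*H) = -4 - 1/(11*H))
1/(X(-13) + k(-92)) = 1/((-33 - 13) + (-4 - 1/11/(-92))) = 1/(-46 + (-4 - 1/11*(-1/92))) = 1/(-46 + (-4 + 1/1012)) = 1/(-46 - 4047/1012) = 1/(-50599/1012) = -1012/50599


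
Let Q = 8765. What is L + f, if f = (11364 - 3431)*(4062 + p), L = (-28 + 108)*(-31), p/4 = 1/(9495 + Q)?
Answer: 147090543723/4565 ≈ 3.2221e+7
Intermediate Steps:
p = 1/4565 (p = 4/(9495 + 8765) = 4/18260 = 4*(1/18260) = 1/4565 ≈ 0.00021906)
L = -2480 (L = 80*(-31) = -2480)
f = 147101864923/4565 (f = (11364 - 3431)*(4062 + 1/4565) = 7933*(18543031/4565) = 147101864923/4565 ≈ 3.2224e+7)
L + f = -2480 + 147101864923/4565 = 147090543723/4565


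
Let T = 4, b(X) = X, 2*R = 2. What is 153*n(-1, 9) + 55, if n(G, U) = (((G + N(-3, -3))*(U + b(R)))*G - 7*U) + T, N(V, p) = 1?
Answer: -8972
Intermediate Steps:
R = 1 (R = (½)*2 = 1)
n(G, U) = 4 - 7*U + G*(1 + G)*(1 + U) (n(G, U) = (((G + 1)*(U + 1))*G - 7*U) + 4 = (((1 + G)*(1 + U))*G - 7*U) + 4 = (G*(1 + G)*(1 + U) - 7*U) + 4 = (-7*U + G*(1 + G)*(1 + U)) + 4 = 4 - 7*U + G*(1 + G)*(1 + U))
153*n(-1, 9) + 55 = 153*(4 - 1 + (-1)² - 7*9 - 1*9 + 9*(-1)²) + 55 = 153*(4 - 1 + 1 - 63 - 9 + 9*1) + 55 = 153*(4 - 1 + 1 - 63 - 9 + 9) + 55 = 153*(-59) + 55 = -9027 + 55 = -8972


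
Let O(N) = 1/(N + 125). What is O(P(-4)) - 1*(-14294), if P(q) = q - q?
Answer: 1786751/125 ≈ 14294.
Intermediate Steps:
P(q) = 0
O(N) = 1/(125 + N)
O(P(-4)) - 1*(-14294) = 1/(125 + 0) - 1*(-14294) = 1/125 + 14294 = 1786751/125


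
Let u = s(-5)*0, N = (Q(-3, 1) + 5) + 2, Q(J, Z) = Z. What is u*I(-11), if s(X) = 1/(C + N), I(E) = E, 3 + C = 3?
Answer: 0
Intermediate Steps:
C = 0 (C = -3 + 3 = 0)
N = 8 (N = (1 + 5) + 2 = 6 + 2 = 8)
s(X) = ⅛ (s(X) = 1/(0 + 8) = 1/8 = ⅛)
u = 0 (u = (⅛)*0 = 0)
u*I(-11) = 0*(-11) = 0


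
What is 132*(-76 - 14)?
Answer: -11880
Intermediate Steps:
132*(-76 - 14) = 132*(-90) = -11880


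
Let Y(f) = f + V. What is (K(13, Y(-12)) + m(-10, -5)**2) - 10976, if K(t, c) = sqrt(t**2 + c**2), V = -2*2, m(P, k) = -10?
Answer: -10876 + 5*sqrt(17) ≈ -10855.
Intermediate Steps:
V = -4
Y(f) = -4 + f (Y(f) = f - 4 = -4 + f)
K(t, c) = sqrt(c**2 + t**2)
(K(13, Y(-12)) + m(-10, -5)**2) - 10976 = (sqrt((-4 - 12)**2 + 13**2) + (-10)**2) - 10976 = (sqrt((-16)**2 + 169) + 100) - 10976 = (sqrt(256 + 169) + 100) - 10976 = (sqrt(425) + 100) - 10976 = (5*sqrt(17) + 100) - 10976 = (100 + 5*sqrt(17)) - 10976 = -10876 + 5*sqrt(17)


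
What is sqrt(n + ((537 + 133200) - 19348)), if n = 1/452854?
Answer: 3*sqrt(2606502646711642)/452854 ≈ 338.21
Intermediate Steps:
n = 1/452854 ≈ 2.2082e-6
sqrt(n + ((537 + 133200) - 19348)) = sqrt(1/452854 + ((537 + 133200) - 19348)) = sqrt(1/452854 + (133737 - 19348)) = sqrt(1/452854 + 114389) = sqrt(51801516207/452854) = 3*sqrt(2606502646711642)/452854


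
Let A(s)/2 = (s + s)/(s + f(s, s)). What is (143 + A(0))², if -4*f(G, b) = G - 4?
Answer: 20449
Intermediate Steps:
f(G, b) = 1 - G/4 (f(G, b) = -(G - 4)/4 = -(-4 + G)/4 = 1 - G/4)
A(s) = 4*s/(1 + 3*s/4) (A(s) = 2*((s + s)/(s + (1 - s/4))) = 2*((2*s)/(1 + 3*s/4)) = 2*(2*s/(1 + 3*s/4)) = 4*s/(1 + 3*s/4))
(143 + A(0))² = (143 + 16*0/(4 + 3*0))² = (143 + 16*0/(4 + 0))² = (143 + 16*0/4)² = (143 + 16*0*(¼))² = (143 + 0)² = 143² = 20449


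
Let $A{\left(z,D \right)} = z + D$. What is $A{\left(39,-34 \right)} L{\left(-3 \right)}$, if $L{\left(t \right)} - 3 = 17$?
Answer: $100$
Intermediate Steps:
$A{\left(z,D \right)} = D + z$
$L{\left(t \right)} = 20$ ($L{\left(t \right)} = 3 + 17 = 20$)
$A{\left(39,-34 \right)} L{\left(-3 \right)} = \left(-34 + 39\right) 20 = 5 \cdot 20 = 100$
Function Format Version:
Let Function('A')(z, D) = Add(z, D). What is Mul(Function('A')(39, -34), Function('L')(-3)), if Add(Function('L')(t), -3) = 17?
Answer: 100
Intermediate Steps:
Function('A')(z, D) = Add(D, z)
Function('L')(t) = 20 (Function('L')(t) = Add(3, 17) = 20)
Mul(Function('A')(39, -34), Function('L')(-3)) = Mul(Add(-34, 39), 20) = Mul(5, 20) = 100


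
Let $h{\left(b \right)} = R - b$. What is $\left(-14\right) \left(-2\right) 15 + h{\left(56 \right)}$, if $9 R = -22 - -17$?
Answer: $\frac{3271}{9} \approx 363.44$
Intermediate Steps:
$R = - \frac{5}{9}$ ($R = \frac{-22 - -17}{9} = \frac{-22 + 17}{9} = \frac{1}{9} \left(-5\right) = - \frac{5}{9} \approx -0.55556$)
$h{\left(b \right)} = - \frac{5}{9} - b$
$\left(-14\right) \left(-2\right) 15 + h{\left(56 \right)} = \left(-14\right) \left(-2\right) 15 - \frac{509}{9} = 28 \cdot 15 - \frac{509}{9} = 420 - \frac{509}{9} = \frac{3271}{9}$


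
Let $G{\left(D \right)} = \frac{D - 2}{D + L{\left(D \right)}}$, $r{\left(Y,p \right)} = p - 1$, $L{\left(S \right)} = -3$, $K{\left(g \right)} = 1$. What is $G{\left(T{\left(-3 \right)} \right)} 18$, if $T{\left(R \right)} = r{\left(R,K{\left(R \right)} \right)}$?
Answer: $12$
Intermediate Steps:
$r{\left(Y,p \right)} = -1 + p$
$T{\left(R \right)} = 0$ ($T{\left(R \right)} = -1 + 1 = 0$)
$G{\left(D \right)} = \frac{-2 + D}{-3 + D}$ ($G{\left(D \right)} = \frac{D - 2}{D - 3} = \frac{-2 + D}{-3 + D}$)
$G{\left(T{\left(-3 \right)} \right)} 18 = \frac{-2 + 0}{-3 + 0} \cdot 18 = \frac{1}{-3} \left(-2\right) 18 = \left(- \frac{1}{3}\right) \left(-2\right) 18 = \frac{2}{3} \cdot 18 = 12$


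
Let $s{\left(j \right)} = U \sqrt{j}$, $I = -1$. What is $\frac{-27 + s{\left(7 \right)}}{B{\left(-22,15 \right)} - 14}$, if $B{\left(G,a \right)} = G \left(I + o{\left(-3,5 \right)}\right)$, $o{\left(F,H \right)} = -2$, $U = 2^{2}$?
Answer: $- \frac{27}{52} + \frac{\sqrt{7}}{13} \approx -0.31571$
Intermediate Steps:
$U = 4$
$s{\left(j \right)} = 4 \sqrt{j}$
$B{\left(G,a \right)} = - 3 G$ ($B{\left(G,a \right)} = G \left(-1 - 2\right) = G \left(-3\right) = - 3 G$)
$\frac{-27 + s{\left(7 \right)}}{B{\left(-22,15 \right)} - 14} = \frac{-27 + 4 \sqrt{7}}{\left(-3\right) \left(-22\right) - 14} = \frac{-27 + 4 \sqrt{7}}{66 - 14} = \frac{-27 + 4 \sqrt{7}}{52} = \left(-27 + 4 \sqrt{7}\right) \frac{1}{52} = - \frac{27}{52} + \frac{\sqrt{7}}{13}$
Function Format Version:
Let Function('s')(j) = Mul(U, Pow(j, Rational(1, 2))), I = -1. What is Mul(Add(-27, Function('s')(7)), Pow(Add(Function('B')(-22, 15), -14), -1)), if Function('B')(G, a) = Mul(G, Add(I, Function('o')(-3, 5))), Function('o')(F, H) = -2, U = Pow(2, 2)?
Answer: Add(Rational(-27, 52), Mul(Rational(1, 13), Pow(7, Rational(1, 2)))) ≈ -0.31571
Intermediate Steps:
U = 4
Function('s')(j) = Mul(4, Pow(j, Rational(1, 2)))
Function('B')(G, a) = Mul(-3, G) (Function('B')(G, a) = Mul(G, Add(-1, -2)) = Mul(G, -3) = Mul(-3, G))
Mul(Add(-27, Function('s')(7)), Pow(Add(Function('B')(-22, 15), -14), -1)) = Mul(Add(-27, Mul(4, Pow(7, Rational(1, 2)))), Pow(Add(Mul(-3, -22), -14), -1)) = Mul(Add(-27, Mul(4, Pow(7, Rational(1, 2)))), Pow(Add(66, -14), -1)) = Mul(Add(-27, Mul(4, Pow(7, Rational(1, 2)))), Pow(52, -1)) = Mul(Add(-27, Mul(4, Pow(7, Rational(1, 2)))), Rational(1, 52)) = Add(Rational(-27, 52), Mul(Rational(1, 13), Pow(7, Rational(1, 2))))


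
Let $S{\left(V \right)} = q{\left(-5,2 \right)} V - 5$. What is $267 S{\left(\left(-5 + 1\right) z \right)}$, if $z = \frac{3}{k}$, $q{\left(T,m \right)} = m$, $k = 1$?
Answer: $-7743$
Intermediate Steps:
$z = 3$ ($z = \frac{3}{1} = 3 \cdot 1 = 3$)
$S{\left(V \right)} = -5 + 2 V$ ($S{\left(V \right)} = 2 V - 5 = -5 + 2 V$)
$267 S{\left(\left(-5 + 1\right) z \right)} = 267 \left(-5 + 2 \left(-5 + 1\right) 3\right) = 267 \left(-5 + 2 \left(\left(-4\right) 3\right)\right) = 267 \left(-5 + 2 \left(-12\right)\right) = 267 \left(-5 - 24\right) = 267 \left(-29\right) = -7743$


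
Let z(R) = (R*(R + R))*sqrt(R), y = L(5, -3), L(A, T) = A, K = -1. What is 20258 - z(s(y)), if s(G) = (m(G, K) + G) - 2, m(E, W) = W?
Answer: 20258 - 8*sqrt(2) ≈ 20247.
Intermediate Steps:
y = 5
s(G) = -3 + G (s(G) = (-1 + G) - 2 = -3 + G)
z(R) = 2*R**(5/2) (z(R) = (R*(2*R))*sqrt(R) = (2*R**2)*sqrt(R) = 2*R**(5/2))
20258 - z(s(y)) = 20258 - 2*(-3 + 5)**(5/2) = 20258 - 2*2**(5/2) = 20258 - 2*4*sqrt(2) = 20258 - 8*sqrt(2)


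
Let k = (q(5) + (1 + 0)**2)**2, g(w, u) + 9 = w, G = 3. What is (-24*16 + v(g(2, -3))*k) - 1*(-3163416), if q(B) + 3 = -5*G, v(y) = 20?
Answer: 3168812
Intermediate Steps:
g(w, u) = -9 + w
q(B) = -18 (q(B) = -3 - 5*3 = -3 - 15 = -18)
k = 289 (k = (-18 + (1 + 0)**2)**2 = (-18 + 1**2)**2 = (-18 + 1)**2 = (-17)**2 = 289)
(-24*16 + v(g(2, -3))*k) - 1*(-3163416) = (-24*16 + 20*289) - 1*(-3163416) = (-384 + 5780) + 3163416 = 5396 + 3163416 = 3168812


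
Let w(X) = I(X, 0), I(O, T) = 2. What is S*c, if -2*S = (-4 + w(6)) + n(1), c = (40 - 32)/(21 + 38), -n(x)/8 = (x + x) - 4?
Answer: -56/59 ≈ -0.94915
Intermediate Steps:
n(x) = 32 - 16*x (n(x) = -8*((x + x) - 4) = -8*(2*x - 4) = -8*(-4 + 2*x) = 32 - 16*x)
w(X) = 2
c = 8/59 ≈ 0.13559
S = -7 (S = -((-4 + 2) + (32 - 16*1))/2 = -(-2 + (32 - 16))/2 = -(-2 + 16)/2 = -½*14 = -7)
S*c = -7*8/59 = -56/59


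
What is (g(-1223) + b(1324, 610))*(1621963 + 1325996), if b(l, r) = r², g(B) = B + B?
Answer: 1089724836186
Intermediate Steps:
g(B) = 2*B
(g(-1223) + b(1324, 610))*(1621963 + 1325996) = (2*(-1223) + 610²)*(1621963 + 1325996) = (-2446 + 372100)*2947959 = 369654*2947959 = 1089724836186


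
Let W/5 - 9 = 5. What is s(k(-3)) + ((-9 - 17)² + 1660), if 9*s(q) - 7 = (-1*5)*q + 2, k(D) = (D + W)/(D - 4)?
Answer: 147566/63 ≈ 2342.3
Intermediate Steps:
W = 70 (W = 45 + 5*5 = 45 + 25 = 70)
k(D) = (70 + D)/(-4 + D) (k(D) = (D + 70)/(D - 4) = (70 + D)/(-4 + D))
s(q) = 1 - 5*q/9 (s(q) = 7/9 + ((-1*5)*q + 2)/9 = 7/9 + (-5*q + 2)/9 = 7/9 + (2 - 5*q)/9 = 7/9 + (2/9 - 5*q/9) = 1 - 5*q/9)
s(k(-3)) + ((-9 - 17)² + 1660) = (1 - 5*(70 - 3)/(9*(-4 - 3))) + ((-9 - 17)² + 1660) = (1 - 5*67/(9*(-7))) + ((-26)² + 1660) = (1 - (-5)*67/63) + (676 + 1660) = (1 - 5/9*(-67/7)) + 2336 = (1 + 335/63) + 2336 = 398/63 + 2336 = 147566/63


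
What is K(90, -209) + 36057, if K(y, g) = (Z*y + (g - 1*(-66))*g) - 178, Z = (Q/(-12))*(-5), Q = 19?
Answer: 132957/2 ≈ 66479.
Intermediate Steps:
Z = 95/12 (Z = (19/(-12))*(-5) = (19*(-1/12))*(-5) = -19/12*(-5) = 95/12 ≈ 7.9167)
K(y, g) = -178 + 95*y/12 + g*(66 + g) (K(y, g) = (95*y/12 + (g - 1*(-66))*g) - 178 = (95*y/12 + (g + 66)*g) - 178 = (95*y/12 + (66 + g)*g) - 178 = (95*y/12 + g*(66 + g)) - 178 = -178 + 95*y/12 + g*(66 + g))
K(90, -209) + 36057 = (-178 + (-209)² + 66*(-209) + (95/12)*90) + 36057 = (-178 + 43681 - 13794 + 1425/2) + 36057 = 60843/2 + 36057 = 132957/2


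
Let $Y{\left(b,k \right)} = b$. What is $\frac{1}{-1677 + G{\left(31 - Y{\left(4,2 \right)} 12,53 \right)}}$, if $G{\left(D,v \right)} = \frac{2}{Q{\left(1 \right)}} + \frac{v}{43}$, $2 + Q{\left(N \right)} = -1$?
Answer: $- \frac{129}{216260} \approx -0.0005965$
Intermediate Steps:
$Q{\left(N \right)} = -3$ ($Q{\left(N \right)} = -2 - 1 = -3$)
$G{\left(D,v \right)} = - \frac{2}{3} + \frac{v}{43}$ ($G{\left(D,v \right)} = \frac{2}{-3} + \frac{v}{43} = 2 \left(- \frac{1}{3}\right) + v \frac{1}{43} = - \frac{2}{3} + \frac{v}{43}$)
$\frac{1}{-1677 + G{\left(31 - Y{\left(4,2 \right)} 12,53 \right)}} = \frac{1}{-1677 + \left(- \frac{2}{3} + \frac{1}{43} \cdot 53\right)} = \frac{1}{-1677 + \left(- \frac{2}{3} + \frac{53}{43}\right)} = \frac{1}{-1677 + \frac{73}{129}} = \frac{1}{- \frac{216260}{129}} = - \frac{129}{216260}$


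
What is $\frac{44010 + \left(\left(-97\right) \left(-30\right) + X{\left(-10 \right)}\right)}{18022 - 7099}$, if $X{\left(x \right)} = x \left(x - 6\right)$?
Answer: $\frac{4280}{993} \approx 4.3102$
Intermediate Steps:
$X{\left(x \right)} = x \left(-6 + x\right)$ ($X{\left(x \right)} = x \left(x - 6\right) = x \left(-6 + x\right)$)
$\frac{44010 + \left(\left(-97\right) \left(-30\right) + X{\left(-10 \right)}\right)}{18022 - 7099} = \frac{44010 - \left(-2910 + 10 \left(-6 - 10\right)\right)}{18022 - 7099} = \frac{44010 + \left(2910 - -160\right)}{10923} = \left(44010 + \left(2910 + 160\right)\right) \frac{1}{10923} = \left(44010 + 3070\right) \frac{1}{10923} = 47080 \cdot \frac{1}{10923} = \frac{4280}{993}$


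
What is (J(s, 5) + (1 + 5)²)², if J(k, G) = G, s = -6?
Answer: 1681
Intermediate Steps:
(J(s, 5) + (1 + 5)²)² = (5 + (1 + 5)²)² = (5 + 6²)² = (5 + 36)² = 41² = 1681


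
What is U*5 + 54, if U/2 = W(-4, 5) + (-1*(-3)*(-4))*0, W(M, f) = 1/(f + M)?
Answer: 64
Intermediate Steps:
W(M, f) = 1/(M + f)
U = 2 (U = 2*(1/(-4 + 5) + (-1*(-3)*(-4))*0) = 2*(1/1 + (3*(-4))*0) = 2*(1 - 12*0) = 2*(1 + 0) = 2*1 = 2)
U*5 + 54 = 2*5 + 54 = 10 + 54 = 64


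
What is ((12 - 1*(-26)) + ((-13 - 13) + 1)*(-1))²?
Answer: 3969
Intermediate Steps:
((12 - 1*(-26)) + ((-13 - 13) + 1)*(-1))² = ((12 + 26) + (-26 + 1)*(-1))² = (38 - 25*(-1))² = (38 + 25)² = 63² = 3969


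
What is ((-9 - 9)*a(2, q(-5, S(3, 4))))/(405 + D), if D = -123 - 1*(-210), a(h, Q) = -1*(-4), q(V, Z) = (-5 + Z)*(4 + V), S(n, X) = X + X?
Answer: -6/41 ≈ -0.14634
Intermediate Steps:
S(n, X) = 2*X
a(h, Q) = 4
D = 87 (D = -123 + 210 = 87)
((-9 - 9)*a(2, q(-5, S(3, 4))))/(405 + D) = ((-9 - 9)*4)/(405 + 87) = -18*4/492 = -72*1/492 = -6/41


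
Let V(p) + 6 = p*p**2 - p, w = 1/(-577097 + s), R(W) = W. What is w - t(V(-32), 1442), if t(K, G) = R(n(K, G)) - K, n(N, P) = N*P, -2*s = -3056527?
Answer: 89754395590928/1902333 ≈ 4.7181e+7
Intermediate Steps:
s = 3056527/2 (s = -1/2*(-3056527) = 3056527/2 ≈ 1.5283e+6)
w = 2/1902333 (w = 1/(-577097 + 3056527/2) = 1/(1902333/2) = 2/1902333 ≈ 1.0513e-6)
V(p) = -6 + p**3 - p (V(p) = -6 + (p*p**2 - p) = -6 + (p**3 - p) = -6 + p**3 - p)
t(K, G) = -K + G*K (t(K, G) = K*G - K = G*K - K = -K + G*K)
w - t(V(-32), 1442) = 2/1902333 - (-6 + (-32)**3 - 1*(-32))*(-1 + 1442) = 2/1902333 - (-6 - 32768 + 32)*1441 = 2/1902333 - (-32742)*1441 = 2/1902333 - 1*(-47181222) = 2/1902333 + 47181222 = 89754395590928/1902333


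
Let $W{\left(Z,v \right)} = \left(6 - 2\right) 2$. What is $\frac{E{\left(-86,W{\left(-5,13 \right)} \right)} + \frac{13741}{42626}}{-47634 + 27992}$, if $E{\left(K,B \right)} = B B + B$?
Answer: $- \frac{3082813}{837259892} \approx -0.003682$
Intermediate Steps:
$W{\left(Z,v \right)} = 8$ ($W{\left(Z,v \right)} = 4 \cdot 2 = 8$)
$E{\left(K,B \right)} = B + B^{2}$ ($E{\left(K,B \right)} = B^{2} + B = B + B^{2}$)
$\frac{E{\left(-86,W{\left(-5,13 \right)} \right)} + \frac{13741}{42626}}{-47634 + 27992} = \frac{8 \left(1 + 8\right) + \frac{13741}{42626}}{-47634 + 27992} = \frac{8 \cdot 9 + 13741 \cdot \frac{1}{42626}}{-19642} = \left(72 + \frac{13741}{42626}\right) \left(- \frac{1}{19642}\right) = \frac{3082813}{42626} \left(- \frac{1}{19642}\right) = - \frac{3082813}{837259892}$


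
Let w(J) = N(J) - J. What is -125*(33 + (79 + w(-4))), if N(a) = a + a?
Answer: -13500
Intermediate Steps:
N(a) = 2*a
w(J) = J (w(J) = 2*J - J = J)
-125*(33 + (79 + w(-4))) = -125*(33 + (79 - 4)) = -125*(33 + 75) = -125*108 = -13500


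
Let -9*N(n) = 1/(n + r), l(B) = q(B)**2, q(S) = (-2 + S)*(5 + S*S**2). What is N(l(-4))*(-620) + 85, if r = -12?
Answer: 23964545/281934 ≈ 85.000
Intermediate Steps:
q(S) = (-2 + S)*(5 + S**3)
l(B) = (-10 + B**4 - 2*B**3 + 5*B)**2
N(n) = -1/(9*(-12 + n)) (N(n) = -1/(9*(n - 12)) = -1/(9*(-12 + n)))
N(l(-4))*(-620) + 85 = -1/(-108 + 9*(-10 + (-4)**4 - 2*(-4)**3 + 5*(-4))**2)*(-620) + 85 = -1/(-108 + 9*(-10 + 256 - 2*(-64) - 20)**2)*(-620) + 85 = -1/(-108 + 9*(-10 + 256 + 128 - 20)**2)*(-620) + 85 = -1/(-108 + 9*354**2)*(-620) + 85 = -1/(-108 + 9*125316)*(-620) + 85 = -1/(-108 + 1127844)*(-620) + 85 = -1/1127736*(-620) + 85 = 155/281934 + 85 = 23964545/281934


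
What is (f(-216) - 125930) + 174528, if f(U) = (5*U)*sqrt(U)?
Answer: 48598 - 6480*I*sqrt(6) ≈ 48598.0 - 15873.0*I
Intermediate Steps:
f(U) = 5*U**(3/2)
(f(-216) - 125930) + 174528 = (5*(-216)**(3/2) - 125930) + 174528 = (5*(-1296*I*sqrt(6)) - 125930) + 174528 = (-6480*I*sqrt(6) - 125930) + 174528 = (-125930 - 6480*I*sqrt(6)) + 174528 = 48598 - 6480*I*sqrt(6)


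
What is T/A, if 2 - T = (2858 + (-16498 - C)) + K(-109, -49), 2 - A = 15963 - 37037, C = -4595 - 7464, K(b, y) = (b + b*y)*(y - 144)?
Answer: 1011359/21076 ≈ 47.986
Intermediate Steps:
K(b, y) = (-144 + y)*(b + b*y) (K(b, y) = (b + b*y)*(-144 + y) = (-144 + y)*(b + b*y))
C = -12059
A = 21076 (A = 2 - (15963 - 37037) = 2 - 1*(-21074) = 2 + 21074 = 21076)
T = 1011359 (T = 2 - ((2858 + (-16498 - 1*(-12059))) - 109*(-144 + (-49)**2 - 143*(-49))) = 2 - ((2858 + (-16498 + 12059)) - 109*(-144 + 2401 + 7007)) = 2 - ((2858 - 4439) - 109*9264) = 2 - (-1581 - 1009776) = 2 - 1*(-1011357) = 2 + 1011357 = 1011359)
T/A = 1011359/21076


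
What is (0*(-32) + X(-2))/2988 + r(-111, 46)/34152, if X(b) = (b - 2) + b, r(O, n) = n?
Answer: -937/1417308 ≈ -0.00066111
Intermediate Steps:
X(b) = -2 + 2*b (X(b) = (-2 + b) + b = -2 + 2*b)
(0*(-32) + X(-2))/2988 + r(-111, 46)/34152 = (0*(-32) + (-2 + 2*(-2)))/2988 + 46/34152 = (0 + (-2 - 4))*(1/2988) + 46*(1/34152) = (0 - 6)*(1/2988) + 23/17076 = -6*1/2988 + 23/17076 = -1/498 + 23/17076 = -937/1417308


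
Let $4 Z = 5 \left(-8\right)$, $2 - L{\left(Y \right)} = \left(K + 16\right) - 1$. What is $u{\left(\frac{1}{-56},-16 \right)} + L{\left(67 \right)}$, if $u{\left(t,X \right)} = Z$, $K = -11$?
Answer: $-12$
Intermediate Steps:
$L{\left(Y \right)} = -2$ ($L{\left(Y \right)} = 2 - \left(\left(-11 + 16\right) - 1\right) = 2 - \left(5 - 1\right) = 2 - 4 = -2$)
$Z = -10$ ($Z = \frac{5 \left(-8\right)}{4} = \frac{1}{4} \left(-40\right) = -10$)
$u{\left(t,X \right)} = -10$
$u{\left(\frac{1}{-56},-16 \right)} + L{\left(67 \right)} = -10 - 2 = -12$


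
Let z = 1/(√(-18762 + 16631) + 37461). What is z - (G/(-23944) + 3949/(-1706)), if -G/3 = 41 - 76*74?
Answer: 21598936581423713/7165477490173816 - I*√2131/1403328652 ≈ 3.0143 - 3.2895e-8*I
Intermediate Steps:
G = 16749 (G = -3*(41 - 76*74) = -3*(41 - 5624) = -3*(-5583) = 16749)
z = 1/(37461 + I*√2131) (z = 1/(√(-2131) + 37461) = 1/(I*√2131 + 37461) = 1/(37461 + I*√2131) ≈ 2.6694e-5 - 3.289e-8*I)
z - (G/(-23944) + 3949/(-1706)) = (37461/1403328652 - I*√2131/1403328652) - (16749/(-23944) + 3949/(-1706)) = (37461/1403328652 - I*√2131/1403328652) - (16749*(-1/23944) + 3949*(-1/1706)) = (37461/1403328652 - I*√2131/1403328652) - (-16749/23944 - 3949/1706) = (37461/1403328652 - I*√2131/1403328652) - 1*(-61564325/20424232) = (37461/1403328652 - I*√2131/1403328652) + 61564325/20424232 = 21598936581423713/7165477490173816 - I*√2131/1403328652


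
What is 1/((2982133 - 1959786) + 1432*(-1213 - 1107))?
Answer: -1/2299893 ≈ -4.3480e-7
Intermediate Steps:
1/((2982133 - 1959786) + 1432*(-1213 - 1107)) = 1/(1022347 + 1432*(-2320)) = 1/(1022347 - 3322240) = 1/(-2299893) = -1/2299893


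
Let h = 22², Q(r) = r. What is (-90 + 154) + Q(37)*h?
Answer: 17972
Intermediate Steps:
h = 484
(-90 + 154) + Q(37)*h = (-90 + 154) + 37*484 = 64 + 17908 = 17972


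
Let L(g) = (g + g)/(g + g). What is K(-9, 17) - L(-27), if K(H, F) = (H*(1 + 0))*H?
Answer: 80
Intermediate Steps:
K(H, F) = H² (K(H, F) = (H*1)*H = H*H = H²)
L(g) = 1 (L(g) = (2*g)/((2*g)) = (2*g)*(1/(2*g)) = 1)
K(-9, 17) - L(-27) = (-9)² - 1*1 = 81 - 1 = 80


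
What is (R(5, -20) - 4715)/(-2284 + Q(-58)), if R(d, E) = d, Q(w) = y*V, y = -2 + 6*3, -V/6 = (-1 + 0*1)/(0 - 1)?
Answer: 471/238 ≈ 1.9790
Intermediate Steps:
V = -6 (V = -6*(-1 + 0*1)/(0 - 1) = -6*(-1 + 0)/(-1) = -(-6)*(-1) = -6*1 = -6)
y = 16 (y = -2 + 18 = 16)
Q(w) = -96 (Q(w) = 16*(-6) = -96)
(R(5, -20) - 4715)/(-2284 + Q(-58)) = (5 - 4715)/(-2284 - 96) = -4710/(-2380) = -4710*(-1/2380) = 471/238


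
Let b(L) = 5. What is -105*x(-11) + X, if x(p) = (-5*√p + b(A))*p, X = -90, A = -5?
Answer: 5685 - 5775*I*√11 ≈ 5685.0 - 19154.0*I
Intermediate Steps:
x(p) = p*(5 - 5*√p) (x(p) = (-5*√p + 5)*p = (5 - 5*√p)*p = p*(5 - 5*√p))
-105*x(-11) + X = -105*(-(-55)*I*√11 + 5*(-11)) - 90 = -105*(-(-55)*I*√11 - 55) - 90 = -105*(55*I*√11 - 55) - 90 = -105*(-55 + 55*I*√11) - 90 = (5775 - 5775*I*√11) - 90 = 5685 - 5775*I*√11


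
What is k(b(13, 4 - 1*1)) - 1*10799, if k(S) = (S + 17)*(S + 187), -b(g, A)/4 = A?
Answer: -9924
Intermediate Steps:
b(g, A) = -4*A
k(S) = (17 + S)*(187 + S)
k(b(13, 4 - 1*1)) - 1*10799 = (3179 + (-4*(4 - 1*1))**2 + 204*(-4*(4 - 1*1))) - 1*10799 = (3179 + (-4*(4 - 1))**2 + 204*(-4*(4 - 1))) - 10799 = (3179 + (-4*3)**2 + 204*(-4*3)) - 10799 = (3179 + (-12)**2 + 204*(-12)) - 10799 = (3179 + 144 - 2448) - 10799 = 875 - 10799 = -9924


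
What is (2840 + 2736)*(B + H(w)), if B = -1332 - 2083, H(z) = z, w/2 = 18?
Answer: -18841304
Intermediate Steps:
w = 36 (w = 2*18 = 36)
B = -3415
(2840 + 2736)*(B + H(w)) = (2840 + 2736)*(-3415 + 36) = 5576*(-3379) = -18841304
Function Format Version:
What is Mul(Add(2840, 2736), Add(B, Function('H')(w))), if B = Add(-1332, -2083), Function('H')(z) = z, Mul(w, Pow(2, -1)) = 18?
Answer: -18841304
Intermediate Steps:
w = 36 (w = Mul(2, 18) = 36)
B = -3415
Mul(Add(2840, 2736), Add(B, Function('H')(w))) = Mul(Add(2840, 2736), Add(-3415, 36)) = Mul(5576, -3379) = -18841304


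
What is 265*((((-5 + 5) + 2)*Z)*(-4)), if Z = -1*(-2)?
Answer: -4240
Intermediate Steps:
Z = 2
265*((((-5 + 5) + 2)*Z)*(-4)) = 265*((((-5 + 5) + 2)*2)*(-4)) = 265*(((0 + 2)*2)*(-4)) = 265*((2*2)*(-4)) = 265*(4*(-4)) = 265*(-16) = -4240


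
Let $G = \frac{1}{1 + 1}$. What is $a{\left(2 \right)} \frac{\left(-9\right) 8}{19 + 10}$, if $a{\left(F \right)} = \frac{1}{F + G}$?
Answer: $- \frac{144}{145} \approx -0.9931$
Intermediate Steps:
$G = \frac{1}{2} \approx 0.5$
$a{\left(F \right)} = \frac{1}{\frac{1}{2} + F}$ ($a{\left(F \right)} = \frac{1}{F + \frac{1}{2}} = \frac{1}{\frac{1}{2} + F}$)
$a{\left(2 \right)} \frac{\left(-9\right) 8}{19 + 10} = \frac{2}{1 + 2 \cdot 2} \frac{\left(-9\right) 8}{19 + 10} = \frac{2}{1 + 4} \left(- \frac{72}{29}\right) = \frac{2}{5} \left(\left(-72\right) \frac{1}{29}\right) = 2 \cdot \frac{1}{5} \left(- \frac{72}{29}\right) = \frac{2}{5} \left(- \frac{72}{29}\right) = - \frac{144}{145}$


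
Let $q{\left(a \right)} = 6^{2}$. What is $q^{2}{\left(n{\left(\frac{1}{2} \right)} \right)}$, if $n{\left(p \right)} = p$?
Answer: $1296$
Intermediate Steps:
$q{\left(a \right)} = 36$
$q^{2}{\left(n{\left(\frac{1}{2} \right)} \right)} = 36^{2} = 1296$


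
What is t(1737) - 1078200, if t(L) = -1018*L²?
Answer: -3072556242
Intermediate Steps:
t(1737) - 1078200 = -1018*1737² - 1078200 = -1018*3017169 - 1078200 = -3071478042 - 1078200 = -3072556242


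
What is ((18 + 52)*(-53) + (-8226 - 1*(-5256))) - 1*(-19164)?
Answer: 12484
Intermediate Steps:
((18 + 52)*(-53) + (-8226 - 1*(-5256))) - 1*(-19164) = (70*(-53) + (-8226 + 5256)) + 19164 = (-3710 - 2970) + 19164 = -6680 + 19164 = 12484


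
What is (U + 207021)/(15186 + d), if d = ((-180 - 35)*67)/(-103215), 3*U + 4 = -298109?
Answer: 2222218950/313487479 ≈ 7.0887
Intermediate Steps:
U = -99371 (U = -4/3 + (⅓)*(-298109) = -4/3 - 298109/3 = -99371)
d = 2881/20643 (d = -215*67*(-1/103215) = -14405*(-1/103215) = 2881/20643 ≈ 0.13956)
(U + 207021)/(15186 + d) = (-99371 + 207021)/(15186 + 2881/20643) = 107650/(313487479/20643) = 107650*(20643/313487479) = 2222218950/313487479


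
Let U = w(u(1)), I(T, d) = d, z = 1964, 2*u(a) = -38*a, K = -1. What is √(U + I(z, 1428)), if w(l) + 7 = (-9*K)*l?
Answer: 25*√2 ≈ 35.355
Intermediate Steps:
u(a) = -19*a (u(a) = (-38*a)/2 = -19*a)
w(l) = -7 + 9*l (w(l) = -7 + (-9*(-1))*l = -7 + 9*l)
U = -178 (U = -7 + 9*(-19*1) = -7 + 9*(-19) = -7 - 171 = -178)
√(U + I(z, 1428)) = √(-178 + 1428) = √1250 = 25*√2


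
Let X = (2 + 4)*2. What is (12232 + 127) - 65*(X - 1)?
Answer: 11644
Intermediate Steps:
X = 12 (X = 6*2 = 12)
(12232 + 127) - 65*(X - 1) = (12232 + 127) - 65*(12 - 1) = 12359 - 65*11 = 12359 - 715 = 11644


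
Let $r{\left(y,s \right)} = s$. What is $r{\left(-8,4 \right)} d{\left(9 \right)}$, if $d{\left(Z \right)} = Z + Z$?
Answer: $72$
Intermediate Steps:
$d{\left(Z \right)} = 2 Z$
$r{\left(-8,4 \right)} d{\left(9 \right)} = 4 \cdot 2 \cdot 9 = 4 \cdot 18 = 72$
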